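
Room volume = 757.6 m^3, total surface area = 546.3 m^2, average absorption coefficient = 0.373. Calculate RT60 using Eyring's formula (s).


Given values:
  V = 757.6 m^3, S = 546.3 m^2, alpha = 0.373
Formula: RT60 = 0.161 * V / (-S * ln(1 - alpha))
Compute ln(1 - 0.373) = ln(0.627) = -0.466809
Denominator: -546.3 * -0.466809 = 255.0178
Numerator: 0.161 * 757.6 = 121.9736
RT60 = 121.9736 / 255.0178 = 0.478

0.478 s


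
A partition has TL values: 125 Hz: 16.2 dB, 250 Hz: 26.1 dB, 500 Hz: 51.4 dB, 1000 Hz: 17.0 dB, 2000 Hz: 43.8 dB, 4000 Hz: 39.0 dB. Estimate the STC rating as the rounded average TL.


Given TL values at each frequency:
  125 Hz: 16.2 dB
  250 Hz: 26.1 dB
  500 Hz: 51.4 dB
  1000 Hz: 17.0 dB
  2000 Hz: 43.8 dB
  4000 Hz: 39.0 dB
Formula: STC ~ round(average of TL values)
Sum = 16.2 + 26.1 + 51.4 + 17.0 + 43.8 + 39.0 = 193.5
Average = 193.5 / 6 = 32.25
Rounded: 32

32


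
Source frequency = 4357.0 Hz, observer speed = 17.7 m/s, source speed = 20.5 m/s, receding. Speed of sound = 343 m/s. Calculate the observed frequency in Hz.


Given values:
  f_s = 4357.0 Hz, v_o = 17.7 m/s, v_s = 20.5 m/s
  Direction: receding
Formula: f_o = f_s * (c - v_o) / (c + v_s)
Numerator: c - v_o = 343 - 17.7 = 325.3
Denominator: c + v_s = 343 + 20.5 = 363.5
f_o = 4357.0 * 325.3 / 363.5 = 3899.13

3899.13 Hz


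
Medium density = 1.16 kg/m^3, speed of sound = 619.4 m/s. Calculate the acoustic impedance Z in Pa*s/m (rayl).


Given values:
  rho = 1.16 kg/m^3
  c = 619.4 m/s
Formula: Z = rho * c
Z = 1.16 * 619.4
Z = 718.5

718.5 rayl


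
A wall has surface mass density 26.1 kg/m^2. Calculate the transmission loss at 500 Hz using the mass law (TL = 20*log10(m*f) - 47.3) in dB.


Given values:
  m = 26.1 kg/m^2, f = 500 Hz
Formula: TL = 20 * log10(m * f) - 47.3
Compute m * f = 26.1 * 500 = 13050.0
Compute log10(13050.0) = 4.115611
Compute 20 * 4.115611 = 82.3122
TL = 82.3122 - 47.3 = 35.01

35.01 dB


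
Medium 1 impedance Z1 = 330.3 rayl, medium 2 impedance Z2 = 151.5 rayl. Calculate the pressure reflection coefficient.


Given values:
  Z1 = 330.3 rayl, Z2 = 151.5 rayl
Formula: R = (Z2 - Z1) / (Z2 + Z1)
Numerator: Z2 - Z1 = 151.5 - 330.3 = -178.8
Denominator: Z2 + Z1 = 151.5 + 330.3 = 481.8
R = -178.8 / 481.8 = -0.3711

-0.3711


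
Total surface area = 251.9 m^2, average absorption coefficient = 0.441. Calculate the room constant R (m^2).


Given values:
  S = 251.9 m^2, alpha = 0.441
Formula: R = S * alpha / (1 - alpha)
Numerator: 251.9 * 0.441 = 111.0879
Denominator: 1 - 0.441 = 0.559
R = 111.0879 / 0.559 = 198.73

198.73 m^2


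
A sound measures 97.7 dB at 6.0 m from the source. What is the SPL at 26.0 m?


Given values:
  SPL1 = 97.7 dB, r1 = 6.0 m, r2 = 26.0 m
Formula: SPL2 = SPL1 - 20 * log10(r2 / r1)
Compute ratio: r2 / r1 = 26.0 / 6.0 = 4.3333
Compute log10: log10(4.3333) = 0.636819
Compute drop: 20 * 0.636819 = 12.7364
SPL2 = 97.7 - 12.7364 = 84.96

84.96 dB


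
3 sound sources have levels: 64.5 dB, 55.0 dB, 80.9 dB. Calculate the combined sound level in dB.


Formula: L_total = 10 * log10( sum(10^(Li/10)) )
  Source 1: 10^(64.5/10) = 2818382.9313
  Source 2: 10^(55.0/10) = 316227.766
  Source 3: 10^(80.9/10) = 123026877.0812
Sum of linear values = 126161487.7785
L_total = 10 * log10(126161487.7785) = 81.01

81.01 dB


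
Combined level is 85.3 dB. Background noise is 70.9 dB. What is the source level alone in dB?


Given values:
  L_total = 85.3 dB, L_bg = 70.9 dB
Formula: L_source = 10 * log10(10^(L_total/10) - 10^(L_bg/10))
Convert to linear:
  10^(85.3/10) = 338844156.1392
  10^(70.9/10) = 12302687.7081
Difference: 338844156.1392 - 12302687.7081 = 326541468.4311
L_source = 10 * log10(326541468.4311) = 85.14

85.14 dB


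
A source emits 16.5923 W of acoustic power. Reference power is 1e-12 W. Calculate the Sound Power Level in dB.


Given values:
  W = 16.5923 W
  W_ref = 1e-12 W
Formula: SWL = 10 * log10(W / W_ref)
Compute ratio: W / W_ref = 16592300000000
Compute log10: log10(16592300000000) = 13.219907
Multiply: SWL = 10 * 13.219907 = 132.2

132.2 dB


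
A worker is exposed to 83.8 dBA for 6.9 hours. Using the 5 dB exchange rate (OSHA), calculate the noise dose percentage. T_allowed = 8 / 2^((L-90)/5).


Given values:
  L = 83.8 dBA, T = 6.9 hours
Formula: T_allowed = 8 / 2^((L - 90) / 5)
Compute exponent: (83.8 - 90) / 5 = -1.24
Compute 2^(-1.24) = 0.423373
T_allowed = 8 / 0.423373 = 18.895867 hours
Dose = (T / T_allowed) * 100
Dose = (6.9 / 18.895867) * 100 = 36.52

36.52 %


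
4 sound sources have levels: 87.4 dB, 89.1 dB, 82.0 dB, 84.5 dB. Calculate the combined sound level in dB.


Formula: L_total = 10 * log10( sum(10^(Li/10)) )
  Source 1: 10^(87.4/10) = 549540873.8576
  Source 2: 10^(89.1/10) = 812830516.1641
  Source 3: 10^(82.0/10) = 158489319.2461
  Source 4: 10^(84.5/10) = 281838293.1264
Sum of linear values = 1802699002.3942
L_total = 10 * log10(1802699002.3942) = 92.56

92.56 dB


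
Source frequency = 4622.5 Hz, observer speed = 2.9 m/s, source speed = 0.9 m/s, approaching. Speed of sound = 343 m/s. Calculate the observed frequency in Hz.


Given values:
  f_s = 4622.5 Hz, v_o = 2.9 m/s, v_s = 0.9 m/s
  Direction: approaching
Formula: f_o = f_s * (c + v_o) / (c - v_s)
Numerator: c + v_o = 343 + 2.9 = 345.9
Denominator: c - v_s = 343 - 0.9 = 342.1
f_o = 4622.5 * 345.9 / 342.1 = 4673.85

4673.85 Hz


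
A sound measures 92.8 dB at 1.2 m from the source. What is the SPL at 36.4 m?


Given values:
  SPL1 = 92.8 dB, r1 = 1.2 m, r2 = 36.4 m
Formula: SPL2 = SPL1 - 20 * log10(r2 / r1)
Compute ratio: r2 / r1 = 36.4 / 1.2 = 30.3333
Compute log10: log10(30.3333) = 1.48192
Compute drop: 20 * 1.48192 = 29.6384
SPL2 = 92.8 - 29.6384 = 63.16

63.16 dB


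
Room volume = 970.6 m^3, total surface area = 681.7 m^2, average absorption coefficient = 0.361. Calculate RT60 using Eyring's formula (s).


Given values:
  V = 970.6 m^3, S = 681.7 m^2, alpha = 0.361
Formula: RT60 = 0.161 * V / (-S * ln(1 - alpha))
Compute ln(1 - 0.361) = ln(0.639) = -0.447851
Denominator: -681.7 * -0.447851 = 305.3
Numerator: 0.161 * 970.6 = 156.2666
RT60 = 156.2666 / 305.3 = 0.512

0.512 s


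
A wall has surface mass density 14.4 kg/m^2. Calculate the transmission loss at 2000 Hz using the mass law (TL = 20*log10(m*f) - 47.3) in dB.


Given values:
  m = 14.4 kg/m^2, f = 2000 Hz
Formula: TL = 20 * log10(m * f) - 47.3
Compute m * f = 14.4 * 2000 = 28800.0
Compute log10(28800.0) = 4.459392
Compute 20 * 4.459392 = 89.1878
TL = 89.1878 - 47.3 = 41.89

41.89 dB


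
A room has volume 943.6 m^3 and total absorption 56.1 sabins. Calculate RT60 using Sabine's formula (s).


Given values:
  V = 943.6 m^3
  A = 56.1 sabins
Formula: RT60 = 0.161 * V / A
Numerator: 0.161 * 943.6 = 151.9196
RT60 = 151.9196 / 56.1 = 2.708

2.708 s


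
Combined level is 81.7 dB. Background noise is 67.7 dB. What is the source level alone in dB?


Given values:
  L_total = 81.7 dB, L_bg = 67.7 dB
Formula: L_source = 10 * log10(10^(L_total/10) - 10^(L_bg/10))
Convert to linear:
  10^(81.7/10) = 147910838.8168
  10^(67.7/10) = 5888436.5536
Difference: 147910838.8168 - 5888436.5536 = 142022402.2632
L_source = 10 * log10(142022402.2632) = 81.52

81.52 dB


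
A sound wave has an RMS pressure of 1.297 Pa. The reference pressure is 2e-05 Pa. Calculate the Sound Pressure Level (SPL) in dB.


Given values:
  p = 1.297 Pa
  p_ref = 2e-05 Pa
Formula: SPL = 20 * log10(p / p_ref)
Compute ratio: p / p_ref = 1.297 / 2e-05 = 64850
Compute log10: log10(64850) = 4.81191
Multiply: SPL = 20 * 4.81191 = 96.24

96.24 dB


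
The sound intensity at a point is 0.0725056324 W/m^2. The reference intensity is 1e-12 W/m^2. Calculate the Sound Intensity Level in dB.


Given values:
  I = 0.0725056324 W/m^2
  I_ref = 1e-12 W/m^2
Formula: SIL = 10 * log10(I / I_ref)
Compute ratio: I / I_ref = 72505632400
Compute log10: log10(72505632400) = 10.860372
Multiply: SIL = 10 * 10.860372 = 108.6

108.6 dB


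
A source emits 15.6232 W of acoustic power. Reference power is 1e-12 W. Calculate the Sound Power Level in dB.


Given values:
  W = 15.6232 W
  W_ref = 1e-12 W
Formula: SWL = 10 * log10(W / W_ref)
Compute ratio: W / W_ref = 15623200000000
Compute log10: log10(15623200000000) = 13.19377
Multiply: SWL = 10 * 13.19377 = 131.94

131.94 dB


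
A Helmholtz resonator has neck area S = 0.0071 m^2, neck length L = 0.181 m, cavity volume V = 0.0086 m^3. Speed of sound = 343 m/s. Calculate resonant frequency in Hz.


Given values:
  S = 0.0071 m^2, L = 0.181 m, V = 0.0086 m^3, c = 343 m/s
Formula: f = (c / (2*pi)) * sqrt(S / (V * L))
Compute V * L = 0.0086 * 0.181 = 0.0015566
Compute S / (V * L) = 0.0071 / 0.0015566 = 4.5612
Compute sqrt(4.5612) = 2.135697
Compute c / (2*pi) = 343 / 6.283185 = 54.590148
f = 54.590148 * 2.135697 = 116.59

116.59 Hz


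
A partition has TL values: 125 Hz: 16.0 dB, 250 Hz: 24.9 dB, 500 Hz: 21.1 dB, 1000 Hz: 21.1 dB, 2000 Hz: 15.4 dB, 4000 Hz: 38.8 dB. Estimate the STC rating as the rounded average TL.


Given TL values at each frequency:
  125 Hz: 16.0 dB
  250 Hz: 24.9 dB
  500 Hz: 21.1 dB
  1000 Hz: 21.1 dB
  2000 Hz: 15.4 dB
  4000 Hz: 38.8 dB
Formula: STC ~ round(average of TL values)
Sum = 16.0 + 24.9 + 21.1 + 21.1 + 15.4 + 38.8 = 137.3
Average = 137.3 / 6 = 22.88
Rounded: 23

23


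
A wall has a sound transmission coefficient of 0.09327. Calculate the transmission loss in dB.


Given values:
  tau = 0.09327
Formula: TL = 10 * log10(1 / tau)
Compute 1 / tau = 1 / 0.09327 = 10.7216
Compute log10(10.7216) = 1.03026
TL = 10 * 1.03026 = 10.3

10.3 dB


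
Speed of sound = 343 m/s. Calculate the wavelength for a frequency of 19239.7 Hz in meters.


Given values:
  c = 343 m/s, f = 19239.7 Hz
Formula: lambda = c / f
lambda = 343 / 19239.7
lambda = 0.0178

0.0178 m


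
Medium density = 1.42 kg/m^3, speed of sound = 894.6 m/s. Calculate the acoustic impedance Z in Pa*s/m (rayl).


Given values:
  rho = 1.42 kg/m^3
  c = 894.6 m/s
Formula: Z = rho * c
Z = 1.42 * 894.6
Z = 1270.33

1270.33 rayl


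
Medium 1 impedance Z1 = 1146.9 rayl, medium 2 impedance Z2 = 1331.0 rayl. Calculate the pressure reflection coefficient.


Given values:
  Z1 = 1146.9 rayl, Z2 = 1331.0 rayl
Formula: R = (Z2 - Z1) / (Z2 + Z1)
Numerator: Z2 - Z1 = 1331.0 - 1146.9 = 184.1
Denominator: Z2 + Z1 = 1331.0 + 1146.9 = 2477.9
R = 184.1 / 2477.9 = 0.0743

0.0743


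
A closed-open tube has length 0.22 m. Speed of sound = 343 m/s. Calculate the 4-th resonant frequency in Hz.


Given values:
  Tube type: closed-open, L = 0.22 m, c = 343 m/s, n = 4
Formula: f_n = (2n - 1) * c / (4 * L)
Compute 2n - 1 = 2*4 - 1 = 7
Compute 4 * L = 4 * 0.22 = 0.88
f = 7 * 343 / 0.88
f = 2728.41

2728.41 Hz


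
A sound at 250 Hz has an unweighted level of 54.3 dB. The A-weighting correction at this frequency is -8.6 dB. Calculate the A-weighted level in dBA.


Given values:
  SPL = 54.3 dB
  A-weighting at 250 Hz = -8.6 dB
Formula: L_A = SPL + A_weight
L_A = 54.3 + (-8.6)
L_A = 45.7

45.7 dBA


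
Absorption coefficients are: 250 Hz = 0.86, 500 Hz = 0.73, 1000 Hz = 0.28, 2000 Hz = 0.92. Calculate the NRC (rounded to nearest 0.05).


Given values:
  a_250 = 0.86, a_500 = 0.73
  a_1000 = 0.28, a_2000 = 0.92
Formula: NRC = (a250 + a500 + a1000 + a2000) / 4
Sum = 0.86 + 0.73 + 0.28 + 0.92 = 2.79
NRC = 2.79 / 4 = 0.6975
Rounded to nearest 0.05: 0.7

0.7


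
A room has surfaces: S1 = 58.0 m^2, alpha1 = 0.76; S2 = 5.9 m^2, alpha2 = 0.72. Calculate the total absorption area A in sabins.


Given surfaces:
  Surface 1: 58.0 * 0.76 = 44.08
  Surface 2: 5.9 * 0.72 = 4.248
Formula: A = sum(Si * alpha_i)
A = 44.08 + 4.248
A = 48.33

48.33 sabins


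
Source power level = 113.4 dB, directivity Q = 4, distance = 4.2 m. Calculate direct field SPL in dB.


Given values:
  Lw = 113.4 dB, Q = 4, r = 4.2 m
Formula: SPL = Lw + 10 * log10(Q / (4 * pi * r^2))
Compute 4 * pi * r^2 = 4 * pi * 4.2^2 = 221.6708
Compute Q / denom = 4 / 221.6708 = 0.01804478
Compute 10 * log10(0.01804478) = -17.4365
SPL = 113.4 + (-17.4365) = 95.96

95.96 dB


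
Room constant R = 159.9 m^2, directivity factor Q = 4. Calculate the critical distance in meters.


Given values:
  R = 159.9 m^2, Q = 4
Formula: d_c = 0.141 * sqrt(Q * R)
Compute Q * R = 4 * 159.9 = 639.6
Compute sqrt(639.6) = 25.2903
d_c = 0.141 * 25.2903 = 3.566

3.566 m


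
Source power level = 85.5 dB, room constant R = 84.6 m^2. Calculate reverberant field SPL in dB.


Given values:
  Lw = 85.5 dB, R = 84.6 m^2
Formula: SPL = Lw + 10 * log10(4 / R)
Compute 4 / R = 4 / 84.6 = 0.047281
Compute 10 * log10(0.047281) = -13.2531
SPL = 85.5 + (-13.2531) = 72.25

72.25 dB


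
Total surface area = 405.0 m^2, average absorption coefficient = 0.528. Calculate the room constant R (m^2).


Given values:
  S = 405.0 m^2, alpha = 0.528
Formula: R = S * alpha / (1 - alpha)
Numerator: 405.0 * 0.528 = 213.84
Denominator: 1 - 0.528 = 0.472
R = 213.84 / 0.472 = 453.05

453.05 m^2


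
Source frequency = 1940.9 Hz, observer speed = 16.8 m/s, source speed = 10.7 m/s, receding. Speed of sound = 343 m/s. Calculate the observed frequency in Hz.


Given values:
  f_s = 1940.9 Hz, v_o = 16.8 m/s, v_s = 10.7 m/s
  Direction: receding
Formula: f_o = f_s * (c - v_o) / (c + v_s)
Numerator: c - v_o = 343 - 16.8 = 326.2
Denominator: c + v_s = 343 + 10.7 = 353.7
f_o = 1940.9 * 326.2 / 353.7 = 1790.0

1790.0 Hz


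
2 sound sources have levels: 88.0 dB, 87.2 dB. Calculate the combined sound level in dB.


Formula: L_total = 10 * log10( sum(10^(Li/10)) )
  Source 1: 10^(88.0/10) = 630957344.4802
  Source 2: 10^(87.2/10) = 524807460.2498
Sum of linear values = 1155764804.73
L_total = 10 * log10(1155764804.73) = 90.63

90.63 dB


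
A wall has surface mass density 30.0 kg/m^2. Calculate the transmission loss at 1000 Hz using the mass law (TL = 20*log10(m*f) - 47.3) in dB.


Given values:
  m = 30.0 kg/m^2, f = 1000 Hz
Formula: TL = 20 * log10(m * f) - 47.3
Compute m * f = 30.0 * 1000 = 30000.0
Compute log10(30000.0) = 4.477121
Compute 20 * 4.477121 = 89.5424
TL = 89.5424 - 47.3 = 42.24

42.24 dB


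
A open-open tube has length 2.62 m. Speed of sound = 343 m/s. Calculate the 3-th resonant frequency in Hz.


Given values:
  Tube type: open-open, L = 2.62 m, c = 343 m/s, n = 3
Formula: f_n = n * c / (2 * L)
Compute 2 * L = 2 * 2.62 = 5.24
f = 3 * 343 / 5.24
f = 196.37

196.37 Hz


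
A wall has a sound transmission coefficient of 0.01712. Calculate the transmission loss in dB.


Given values:
  tau = 0.01712
Formula: TL = 10 * log10(1 / tau)
Compute 1 / tau = 1 / 0.01712 = 58.4112
Compute log10(58.4112) = 1.766496
TL = 10 * 1.766496 = 17.66

17.66 dB


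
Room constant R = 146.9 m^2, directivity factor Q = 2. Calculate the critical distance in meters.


Given values:
  R = 146.9 m^2, Q = 2
Formula: d_c = 0.141 * sqrt(Q * R)
Compute Q * R = 2 * 146.9 = 293.8
Compute sqrt(293.8) = 17.1406
d_c = 0.141 * 17.1406 = 2.417

2.417 m


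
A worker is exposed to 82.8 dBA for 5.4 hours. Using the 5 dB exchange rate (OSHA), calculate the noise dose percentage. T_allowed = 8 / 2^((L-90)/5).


Given values:
  L = 82.8 dBA, T = 5.4 hours
Formula: T_allowed = 8 / 2^((L - 90) / 5)
Compute exponent: (82.8 - 90) / 5 = -1.44
Compute 2^(-1.44) = 0.368567
T_allowed = 8 / 0.368567 = 21.705687 hours
Dose = (T / T_allowed) * 100
Dose = (5.4 / 21.705687) * 100 = 24.88

24.88 %


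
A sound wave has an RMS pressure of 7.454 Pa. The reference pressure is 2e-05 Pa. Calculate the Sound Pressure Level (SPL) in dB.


Given values:
  p = 7.454 Pa
  p_ref = 2e-05 Pa
Formula: SPL = 20 * log10(p / p_ref)
Compute ratio: p / p_ref = 7.454 / 2e-05 = 372700
Compute log10: log10(372700) = 5.571359
Multiply: SPL = 20 * 5.571359 = 111.43

111.43 dB


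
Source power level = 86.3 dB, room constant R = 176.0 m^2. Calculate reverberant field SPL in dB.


Given values:
  Lw = 86.3 dB, R = 176.0 m^2
Formula: SPL = Lw + 10 * log10(4 / R)
Compute 4 / R = 4 / 176.0 = 0.022727
Compute 10 * log10(0.022727) = -16.4346
SPL = 86.3 + (-16.4346) = 69.87

69.87 dB


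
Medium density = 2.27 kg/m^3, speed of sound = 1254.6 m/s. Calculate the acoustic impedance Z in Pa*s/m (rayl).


Given values:
  rho = 2.27 kg/m^3
  c = 1254.6 m/s
Formula: Z = rho * c
Z = 2.27 * 1254.6
Z = 2847.94

2847.94 rayl


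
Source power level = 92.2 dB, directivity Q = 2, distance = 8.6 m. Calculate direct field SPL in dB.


Given values:
  Lw = 92.2 dB, Q = 2, r = 8.6 m
Formula: SPL = Lw + 10 * log10(Q / (4 * pi * r^2))
Compute 4 * pi * r^2 = 4 * pi * 8.6^2 = 929.4088
Compute Q / denom = 2 / 929.4088 = 0.00215191
Compute 10 * log10(0.00215191) = -26.6718
SPL = 92.2 + (-26.6718) = 65.53

65.53 dB


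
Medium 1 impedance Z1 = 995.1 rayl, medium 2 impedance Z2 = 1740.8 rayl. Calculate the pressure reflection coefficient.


Given values:
  Z1 = 995.1 rayl, Z2 = 1740.8 rayl
Formula: R = (Z2 - Z1) / (Z2 + Z1)
Numerator: Z2 - Z1 = 1740.8 - 995.1 = 745.7
Denominator: Z2 + Z1 = 1740.8 + 995.1 = 2735.9
R = 745.7 / 2735.9 = 0.2726

0.2726


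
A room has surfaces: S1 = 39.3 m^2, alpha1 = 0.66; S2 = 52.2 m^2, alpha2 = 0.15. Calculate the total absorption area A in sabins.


Given surfaces:
  Surface 1: 39.3 * 0.66 = 25.938
  Surface 2: 52.2 * 0.15 = 7.83
Formula: A = sum(Si * alpha_i)
A = 25.938 + 7.83
A = 33.77

33.77 sabins


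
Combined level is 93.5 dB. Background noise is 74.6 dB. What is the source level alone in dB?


Given values:
  L_total = 93.5 dB, L_bg = 74.6 dB
Formula: L_source = 10 * log10(10^(L_total/10) - 10^(L_bg/10))
Convert to linear:
  10^(93.5/10) = 2238721138.5683
  10^(74.6/10) = 28840315.0313
Difference: 2238721138.5683 - 28840315.0313 = 2209880823.537
L_source = 10 * log10(2209880823.537) = 93.44

93.44 dB


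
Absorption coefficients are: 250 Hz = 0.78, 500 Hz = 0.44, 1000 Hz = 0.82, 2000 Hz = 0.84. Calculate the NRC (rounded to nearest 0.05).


Given values:
  a_250 = 0.78, a_500 = 0.44
  a_1000 = 0.82, a_2000 = 0.84
Formula: NRC = (a250 + a500 + a1000 + a2000) / 4
Sum = 0.78 + 0.44 + 0.82 + 0.84 = 2.88
NRC = 2.88 / 4 = 0.72
Rounded to nearest 0.05: 0.7

0.7


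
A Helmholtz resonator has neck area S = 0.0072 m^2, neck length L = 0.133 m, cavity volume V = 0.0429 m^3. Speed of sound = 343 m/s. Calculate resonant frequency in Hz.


Given values:
  S = 0.0072 m^2, L = 0.133 m, V = 0.0429 m^3, c = 343 m/s
Formula: f = (c / (2*pi)) * sqrt(S / (V * L))
Compute V * L = 0.0429 * 0.133 = 0.0057057
Compute S / (V * L) = 0.0072 / 0.0057057 = 1.2619
Compute sqrt(1.2619) = 1.123343
Compute c / (2*pi) = 343 / 6.283185 = 54.590148
f = 54.590148 * 1.123343 = 61.32

61.32 Hz


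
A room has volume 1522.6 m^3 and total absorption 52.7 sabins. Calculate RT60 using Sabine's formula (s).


Given values:
  V = 1522.6 m^3
  A = 52.7 sabins
Formula: RT60 = 0.161 * V / A
Numerator: 0.161 * 1522.6 = 245.1386
RT60 = 245.1386 / 52.7 = 4.652

4.652 s


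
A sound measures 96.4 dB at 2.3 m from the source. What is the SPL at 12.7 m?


Given values:
  SPL1 = 96.4 dB, r1 = 2.3 m, r2 = 12.7 m
Formula: SPL2 = SPL1 - 20 * log10(r2 / r1)
Compute ratio: r2 / r1 = 12.7 / 2.3 = 5.5217
Compute log10: log10(5.5217) = 0.742073
Compute drop: 20 * 0.742073 = 14.8415
SPL2 = 96.4 - 14.8415 = 81.56

81.56 dB


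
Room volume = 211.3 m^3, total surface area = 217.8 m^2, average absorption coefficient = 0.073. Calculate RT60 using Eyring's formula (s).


Given values:
  V = 211.3 m^3, S = 217.8 m^2, alpha = 0.073
Formula: RT60 = 0.161 * V / (-S * ln(1 - alpha))
Compute ln(1 - 0.073) = ln(0.927) = -0.075802
Denominator: -217.8 * -0.075802 = 16.5097
Numerator: 0.161 * 211.3 = 34.0193
RT60 = 34.0193 / 16.5097 = 2.061

2.061 s


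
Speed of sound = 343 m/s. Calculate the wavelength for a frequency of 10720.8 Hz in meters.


Given values:
  c = 343 m/s, f = 10720.8 Hz
Formula: lambda = c / f
lambda = 343 / 10720.8
lambda = 0.032

0.032 m


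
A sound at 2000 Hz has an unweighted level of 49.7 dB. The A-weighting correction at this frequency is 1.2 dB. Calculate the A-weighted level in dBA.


Given values:
  SPL = 49.7 dB
  A-weighting at 2000 Hz = 1.2 dB
Formula: L_A = SPL + A_weight
L_A = 49.7 + (1.2)
L_A = 50.9

50.9 dBA


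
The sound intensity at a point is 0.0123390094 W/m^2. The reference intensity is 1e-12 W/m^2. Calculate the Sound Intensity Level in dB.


Given values:
  I = 0.0123390094 W/m^2
  I_ref = 1e-12 W/m^2
Formula: SIL = 10 * log10(I / I_ref)
Compute ratio: I / I_ref = 12339009400
Compute log10: log10(12339009400) = 10.09128
Multiply: SIL = 10 * 10.09128 = 100.91

100.91 dB


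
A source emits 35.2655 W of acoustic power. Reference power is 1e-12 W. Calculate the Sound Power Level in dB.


Given values:
  W = 35.2655 W
  W_ref = 1e-12 W
Formula: SWL = 10 * log10(W / W_ref)
Compute ratio: W / W_ref = 35265500000000
Compute log10: log10(35265500000000) = 13.54735
Multiply: SWL = 10 * 13.54735 = 135.47

135.47 dB


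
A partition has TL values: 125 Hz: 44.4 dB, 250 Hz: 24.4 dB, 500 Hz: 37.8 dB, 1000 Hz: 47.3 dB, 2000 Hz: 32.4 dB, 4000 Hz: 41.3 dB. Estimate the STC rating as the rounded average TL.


Given TL values at each frequency:
  125 Hz: 44.4 dB
  250 Hz: 24.4 dB
  500 Hz: 37.8 dB
  1000 Hz: 47.3 dB
  2000 Hz: 32.4 dB
  4000 Hz: 41.3 dB
Formula: STC ~ round(average of TL values)
Sum = 44.4 + 24.4 + 37.8 + 47.3 + 32.4 + 41.3 = 227.6
Average = 227.6 / 6 = 37.93
Rounded: 38

38


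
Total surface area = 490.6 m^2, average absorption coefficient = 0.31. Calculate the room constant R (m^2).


Given values:
  S = 490.6 m^2, alpha = 0.31
Formula: R = S * alpha / (1 - alpha)
Numerator: 490.6 * 0.31 = 152.086
Denominator: 1 - 0.31 = 0.69
R = 152.086 / 0.69 = 220.41

220.41 m^2


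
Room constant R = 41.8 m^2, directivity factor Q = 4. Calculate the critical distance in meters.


Given values:
  R = 41.8 m^2, Q = 4
Formula: d_c = 0.141 * sqrt(Q * R)
Compute Q * R = 4 * 41.8 = 167.2
Compute sqrt(167.2) = 12.9306
d_c = 0.141 * 12.9306 = 1.823

1.823 m


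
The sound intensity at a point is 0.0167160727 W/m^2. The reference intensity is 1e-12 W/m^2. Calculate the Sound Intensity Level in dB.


Given values:
  I = 0.0167160727 W/m^2
  I_ref = 1e-12 W/m^2
Formula: SIL = 10 * log10(I / I_ref)
Compute ratio: I / I_ref = 16716072700
Compute log10: log10(16716072700) = 10.223134
Multiply: SIL = 10 * 10.223134 = 102.23

102.23 dB


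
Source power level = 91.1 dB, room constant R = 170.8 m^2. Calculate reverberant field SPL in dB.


Given values:
  Lw = 91.1 dB, R = 170.8 m^2
Formula: SPL = Lw + 10 * log10(4 / R)
Compute 4 / R = 4 / 170.8 = 0.023419
Compute 10 * log10(0.023419) = -16.3043
SPL = 91.1 + (-16.3043) = 74.8

74.8 dB


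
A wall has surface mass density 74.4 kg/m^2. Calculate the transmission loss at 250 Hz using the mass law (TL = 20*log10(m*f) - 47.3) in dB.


Given values:
  m = 74.4 kg/m^2, f = 250 Hz
Formula: TL = 20 * log10(m * f) - 47.3
Compute m * f = 74.4 * 250 = 18600.0
Compute log10(18600.0) = 4.269513
Compute 20 * 4.269513 = 85.3903
TL = 85.3903 - 47.3 = 38.09

38.09 dB


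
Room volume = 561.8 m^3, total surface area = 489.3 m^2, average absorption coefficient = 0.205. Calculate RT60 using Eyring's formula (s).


Given values:
  V = 561.8 m^3, S = 489.3 m^2, alpha = 0.205
Formula: RT60 = 0.161 * V / (-S * ln(1 - alpha))
Compute ln(1 - 0.205) = ln(0.795) = -0.229413
Denominator: -489.3 * -0.229413 = 112.2518
Numerator: 0.161 * 561.8 = 90.4498
RT60 = 90.4498 / 112.2518 = 0.806

0.806 s


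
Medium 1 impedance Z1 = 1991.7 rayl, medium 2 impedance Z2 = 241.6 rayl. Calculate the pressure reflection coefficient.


Given values:
  Z1 = 1991.7 rayl, Z2 = 241.6 rayl
Formula: R = (Z2 - Z1) / (Z2 + Z1)
Numerator: Z2 - Z1 = 241.6 - 1991.7 = -1750.1
Denominator: Z2 + Z1 = 241.6 + 1991.7 = 2233.3
R = -1750.1 / 2233.3 = -0.7836

-0.7836


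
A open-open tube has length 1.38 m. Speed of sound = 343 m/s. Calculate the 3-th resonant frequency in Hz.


Given values:
  Tube type: open-open, L = 1.38 m, c = 343 m/s, n = 3
Formula: f_n = n * c / (2 * L)
Compute 2 * L = 2 * 1.38 = 2.76
f = 3 * 343 / 2.76
f = 372.83

372.83 Hz


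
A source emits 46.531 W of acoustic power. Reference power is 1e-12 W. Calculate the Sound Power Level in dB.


Given values:
  W = 46.531 W
  W_ref = 1e-12 W
Formula: SWL = 10 * log10(W / W_ref)
Compute ratio: W / W_ref = 46531000000000
Compute log10: log10(46531000000000) = 13.667742
Multiply: SWL = 10 * 13.667742 = 136.68

136.68 dB


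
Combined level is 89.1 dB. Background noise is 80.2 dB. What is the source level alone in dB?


Given values:
  L_total = 89.1 dB, L_bg = 80.2 dB
Formula: L_source = 10 * log10(10^(L_total/10) - 10^(L_bg/10))
Convert to linear:
  10^(89.1/10) = 812830516.1641
  10^(80.2/10) = 104712854.8051
Difference: 812830516.1641 - 104712854.8051 = 708117661.359
L_source = 10 * log10(708117661.359) = 88.5

88.5 dB


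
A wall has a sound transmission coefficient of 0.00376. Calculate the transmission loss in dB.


Given values:
  tau = 0.00376
Formula: TL = 10 * log10(1 / tau)
Compute 1 / tau = 1 / 0.00376 = 265.9574
Compute log10(265.9574) = 2.424812
TL = 10 * 2.424812 = 24.25

24.25 dB


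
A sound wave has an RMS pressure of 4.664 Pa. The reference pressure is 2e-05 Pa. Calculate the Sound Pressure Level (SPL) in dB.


Given values:
  p = 4.664 Pa
  p_ref = 2e-05 Pa
Formula: SPL = 20 * log10(p / p_ref)
Compute ratio: p / p_ref = 4.664 / 2e-05 = 233200
Compute log10: log10(233200) = 5.367729
Multiply: SPL = 20 * 5.367729 = 107.35

107.35 dB


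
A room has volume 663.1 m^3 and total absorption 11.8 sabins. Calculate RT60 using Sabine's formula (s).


Given values:
  V = 663.1 m^3
  A = 11.8 sabins
Formula: RT60 = 0.161 * V / A
Numerator: 0.161 * 663.1 = 106.7591
RT60 = 106.7591 / 11.8 = 9.047

9.047 s


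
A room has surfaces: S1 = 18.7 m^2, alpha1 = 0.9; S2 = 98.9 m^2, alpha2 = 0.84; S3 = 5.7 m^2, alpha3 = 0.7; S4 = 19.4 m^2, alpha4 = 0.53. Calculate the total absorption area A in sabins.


Given surfaces:
  Surface 1: 18.7 * 0.9 = 16.83
  Surface 2: 98.9 * 0.84 = 83.076
  Surface 3: 5.7 * 0.7 = 3.99
  Surface 4: 19.4 * 0.53 = 10.282
Formula: A = sum(Si * alpha_i)
A = 16.83 + 83.076 + 3.99 + 10.282
A = 114.18

114.18 sabins


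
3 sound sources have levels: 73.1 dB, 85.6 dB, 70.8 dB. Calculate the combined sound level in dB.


Formula: L_total = 10 * log10( sum(10^(Li/10)) )
  Source 1: 10^(73.1/10) = 20417379.4467
  Source 2: 10^(85.6/10) = 363078054.7701
  Source 3: 10^(70.8/10) = 12022644.3462
Sum of linear values = 395518078.563
L_total = 10 * log10(395518078.563) = 85.97

85.97 dB


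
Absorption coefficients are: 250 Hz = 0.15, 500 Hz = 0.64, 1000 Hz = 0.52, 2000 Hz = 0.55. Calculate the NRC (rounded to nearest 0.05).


Given values:
  a_250 = 0.15, a_500 = 0.64
  a_1000 = 0.52, a_2000 = 0.55
Formula: NRC = (a250 + a500 + a1000 + a2000) / 4
Sum = 0.15 + 0.64 + 0.52 + 0.55 = 1.86
NRC = 1.86 / 4 = 0.465
Rounded to nearest 0.05: 0.45

0.45


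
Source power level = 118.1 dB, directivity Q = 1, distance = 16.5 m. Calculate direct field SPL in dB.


Given values:
  Lw = 118.1 dB, Q = 1, r = 16.5 m
Formula: SPL = Lw + 10 * log10(Q / (4 * pi * r^2))
Compute 4 * pi * r^2 = 4 * pi * 16.5^2 = 3421.1944
Compute Q / denom = 1 / 3421.1944 = 0.0002923
Compute 10 * log10(0.0002923) = -35.3417
SPL = 118.1 + (-35.3417) = 82.76

82.76 dB


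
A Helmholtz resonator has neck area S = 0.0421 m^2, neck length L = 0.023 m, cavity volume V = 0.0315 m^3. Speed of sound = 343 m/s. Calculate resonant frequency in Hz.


Given values:
  S = 0.0421 m^2, L = 0.023 m, V = 0.0315 m^3, c = 343 m/s
Formula: f = (c / (2*pi)) * sqrt(S / (V * L))
Compute V * L = 0.0315 * 0.023 = 0.0007245
Compute S / (V * L) = 0.0421 / 0.0007245 = 58.109
Compute sqrt(58.109) = 7.622926
Compute c / (2*pi) = 343 / 6.283185 = 54.590148
f = 54.590148 * 7.622926 = 416.14

416.14 Hz


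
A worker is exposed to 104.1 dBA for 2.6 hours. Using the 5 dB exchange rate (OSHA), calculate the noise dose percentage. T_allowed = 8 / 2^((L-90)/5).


Given values:
  L = 104.1 dBA, T = 2.6 hours
Formula: T_allowed = 8 / 2^((L - 90) / 5)
Compute exponent: (104.1 - 90) / 5 = 2.82
Compute 2^(2.82) = 7.061624
T_allowed = 8 / 7.061624 = 1.132884 hours
Dose = (T / T_allowed) * 100
Dose = (2.6 / 1.132884) * 100 = 229.5

229.5 %


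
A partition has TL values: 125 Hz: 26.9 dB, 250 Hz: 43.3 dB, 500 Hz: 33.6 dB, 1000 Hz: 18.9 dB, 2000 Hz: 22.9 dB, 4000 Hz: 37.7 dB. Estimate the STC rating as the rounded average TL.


Given TL values at each frequency:
  125 Hz: 26.9 dB
  250 Hz: 43.3 dB
  500 Hz: 33.6 dB
  1000 Hz: 18.9 dB
  2000 Hz: 22.9 dB
  4000 Hz: 37.7 dB
Formula: STC ~ round(average of TL values)
Sum = 26.9 + 43.3 + 33.6 + 18.9 + 22.9 + 37.7 = 183.3
Average = 183.3 / 6 = 30.55
Rounded: 31

31


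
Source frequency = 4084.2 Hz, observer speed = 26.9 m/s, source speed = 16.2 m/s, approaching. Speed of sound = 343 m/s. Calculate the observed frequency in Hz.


Given values:
  f_s = 4084.2 Hz, v_o = 26.9 m/s, v_s = 16.2 m/s
  Direction: approaching
Formula: f_o = f_s * (c + v_o) / (c - v_s)
Numerator: c + v_o = 343 + 26.9 = 369.9
Denominator: c - v_s = 343 - 16.2 = 326.8
f_o = 4084.2 * 369.9 / 326.8 = 4622.84

4622.84 Hz


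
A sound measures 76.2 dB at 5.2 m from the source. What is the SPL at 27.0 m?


Given values:
  SPL1 = 76.2 dB, r1 = 5.2 m, r2 = 27.0 m
Formula: SPL2 = SPL1 - 20 * log10(r2 / r1)
Compute ratio: r2 / r1 = 27.0 / 5.2 = 5.1923
Compute log10: log10(5.1923) = 0.71536
Compute drop: 20 * 0.71536 = 14.3072
SPL2 = 76.2 - 14.3072 = 61.89

61.89 dB


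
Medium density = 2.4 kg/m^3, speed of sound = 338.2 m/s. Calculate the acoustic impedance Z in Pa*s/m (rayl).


Given values:
  rho = 2.4 kg/m^3
  c = 338.2 m/s
Formula: Z = rho * c
Z = 2.4 * 338.2
Z = 811.68

811.68 rayl


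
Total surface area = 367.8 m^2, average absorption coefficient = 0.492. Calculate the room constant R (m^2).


Given values:
  S = 367.8 m^2, alpha = 0.492
Formula: R = S * alpha / (1 - alpha)
Numerator: 367.8 * 0.492 = 180.9576
Denominator: 1 - 0.492 = 0.508
R = 180.9576 / 0.508 = 356.22

356.22 m^2


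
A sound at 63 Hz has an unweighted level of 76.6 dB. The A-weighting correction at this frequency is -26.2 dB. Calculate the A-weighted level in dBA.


Given values:
  SPL = 76.6 dB
  A-weighting at 63 Hz = -26.2 dB
Formula: L_A = SPL + A_weight
L_A = 76.6 + (-26.2)
L_A = 50.4

50.4 dBA


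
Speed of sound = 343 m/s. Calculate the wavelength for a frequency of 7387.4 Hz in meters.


Given values:
  c = 343 m/s, f = 7387.4 Hz
Formula: lambda = c / f
lambda = 343 / 7387.4
lambda = 0.0464

0.0464 m


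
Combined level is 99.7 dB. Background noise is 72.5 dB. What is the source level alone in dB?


Given values:
  L_total = 99.7 dB, L_bg = 72.5 dB
Formula: L_source = 10 * log10(10^(L_total/10) - 10^(L_bg/10))
Convert to linear:
  10^(99.7/10) = 9332543007.9699
  10^(72.5/10) = 17782794.1004
Difference: 9332543007.9699 - 17782794.1004 = 9314760213.8695
L_source = 10 * log10(9314760213.8695) = 99.69

99.69 dB


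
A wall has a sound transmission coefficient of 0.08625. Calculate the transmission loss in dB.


Given values:
  tau = 0.08625
Formula: TL = 10 * log10(1 / tau)
Compute 1 / tau = 1 / 0.08625 = 11.5942
Compute log10(11.5942) = 1.064241
TL = 10 * 1.064241 = 10.64

10.64 dB


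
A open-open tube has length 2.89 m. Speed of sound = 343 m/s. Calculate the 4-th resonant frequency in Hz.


Given values:
  Tube type: open-open, L = 2.89 m, c = 343 m/s, n = 4
Formula: f_n = n * c / (2 * L)
Compute 2 * L = 2 * 2.89 = 5.78
f = 4 * 343 / 5.78
f = 237.37

237.37 Hz


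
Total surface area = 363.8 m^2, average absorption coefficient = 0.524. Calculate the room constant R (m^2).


Given values:
  S = 363.8 m^2, alpha = 0.524
Formula: R = S * alpha / (1 - alpha)
Numerator: 363.8 * 0.524 = 190.6312
Denominator: 1 - 0.524 = 0.476
R = 190.6312 / 0.476 = 400.49

400.49 m^2


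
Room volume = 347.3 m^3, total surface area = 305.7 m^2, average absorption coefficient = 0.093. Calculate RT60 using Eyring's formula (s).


Given values:
  V = 347.3 m^3, S = 305.7 m^2, alpha = 0.093
Formula: RT60 = 0.161 * V / (-S * ln(1 - alpha))
Compute ln(1 - 0.093) = ln(0.907) = -0.097613
Denominator: -305.7 * -0.097613 = 29.8403
Numerator: 0.161 * 347.3 = 55.9153
RT60 = 55.9153 / 29.8403 = 1.874

1.874 s


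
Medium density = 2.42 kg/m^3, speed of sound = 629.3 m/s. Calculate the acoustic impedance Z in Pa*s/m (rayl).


Given values:
  rho = 2.42 kg/m^3
  c = 629.3 m/s
Formula: Z = rho * c
Z = 2.42 * 629.3
Z = 1522.91

1522.91 rayl


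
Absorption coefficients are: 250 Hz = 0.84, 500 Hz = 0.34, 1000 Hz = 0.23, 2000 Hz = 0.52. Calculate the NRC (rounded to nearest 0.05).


Given values:
  a_250 = 0.84, a_500 = 0.34
  a_1000 = 0.23, a_2000 = 0.52
Formula: NRC = (a250 + a500 + a1000 + a2000) / 4
Sum = 0.84 + 0.34 + 0.23 + 0.52 = 1.93
NRC = 1.93 / 4 = 0.4825
Rounded to nearest 0.05: 0.5

0.5


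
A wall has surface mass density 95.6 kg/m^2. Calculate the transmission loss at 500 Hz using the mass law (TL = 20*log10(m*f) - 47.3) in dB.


Given values:
  m = 95.6 kg/m^2, f = 500 Hz
Formula: TL = 20 * log10(m * f) - 47.3
Compute m * f = 95.6 * 500 = 47800.0
Compute log10(47800.0) = 4.679428
Compute 20 * 4.679428 = 93.5886
TL = 93.5886 - 47.3 = 46.29

46.29 dB


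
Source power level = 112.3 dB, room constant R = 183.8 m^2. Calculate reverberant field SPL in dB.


Given values:
  Lw = 112.3 dB, R = 183.8 m^2
Formula: SPL = Lw + 10 * log10(4 / R)
Compute 4 / R = 4 / 183.8 = 0.021763
Compute 10 * log10(0.021763) = -16.6228
SPL = 112.3 + (-16.6228) = 95.68

95.68 dB


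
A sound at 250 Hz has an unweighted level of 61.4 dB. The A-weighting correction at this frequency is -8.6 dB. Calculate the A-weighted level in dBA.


Given values:
  SPL = 61.4 dB
  A-weighting at 250 Hz = -8.6 dB
Formula: L_A = SPL + A_weight
L_A = 61.4 + (-8.6)
L_A = 52.8

52.8 dBA


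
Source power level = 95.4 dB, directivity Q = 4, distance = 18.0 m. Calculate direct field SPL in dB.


Given values:
  Lw = 95.4 dB, Q = 4, r = 18.0 m
Formula: SPL = Lw + 10 * log10(Q / (4 * pi * r^2))
Compute 4 * pi * r^2 = 4 * pi * 18.0^2 = 4071.5041
Compute Q / denom = 4 / 4071.5041 = 0.00098244
Compute 10 * log10(0.00098244) = -30.0769
SPL = 95.4 + (-30.0769) = 65.32

65.32 dB


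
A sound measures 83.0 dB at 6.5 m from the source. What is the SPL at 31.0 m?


Given values:
  SPL1 = 83.0 dB, r1 = 6.5 m, r2 = 31.0 m
Formula: SPL2 = SPL1 - 20 * log10(r2 / r1)
Compute ratio: r2 / r1 = 31.0 / 6.5 = 4.7692
Compute log10: log10(4.7692) = 0.678446
Compute drop: 20 * 0.678446 = 13.5689
SPL2 = 83.0 - 13.5689 = 69.43

69.43 dB


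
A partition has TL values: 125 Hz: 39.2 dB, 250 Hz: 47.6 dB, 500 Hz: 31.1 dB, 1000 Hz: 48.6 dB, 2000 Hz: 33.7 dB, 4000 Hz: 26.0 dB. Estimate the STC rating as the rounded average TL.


Given TL values at each frequency:
  125 Hz: 39.2 dB
  250 Hz: 47.6 dB
  500 Hz: 31.1 dB
  1000 Hz: 48.6 dB
  2000 Hz: 33.7 dB
  4000 Hz: 26.0 dB
Formula: STC ~ round(average of TL values)
Sum = 39.2 + 47.6 + 31.1 + 48.6 + 33.7 + 26.0 = 226.2
Average = 226.2 / 6 = 37.7
Rounded: 38

38


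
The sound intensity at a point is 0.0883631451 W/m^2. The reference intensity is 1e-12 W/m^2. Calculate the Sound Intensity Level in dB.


Given values:
  I = 0.0883631451 W/m^2
  I_ref = 1e-12 W/m^2
Formula: SIL = 10 * log10(I / I_ref)
Compute ratio: I / I_ref = 88363145100
Compute log10: log10(88363145100) = 10.946271
Multiply: SIL = 10 * 10.946271 = 109.46

109.46 dB


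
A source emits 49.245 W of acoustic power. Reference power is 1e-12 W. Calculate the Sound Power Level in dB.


Given values:
  W = 49.245 W
  W_ref = 1e-12 W
Formula: SWL = 10 * log10(W / W_ref)
Compute ratio: W / W_ref = 49245000000000
Compute log10: log10(49245000000000) = 13.692362
Multiply: SWL = 10 * 13.692362 = 136.92

136.92 dB


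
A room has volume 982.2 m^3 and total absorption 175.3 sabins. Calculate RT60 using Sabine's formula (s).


Given values:
  V = 982.2 m^3
  A = 175.3 sabins
Formula: RT60 = 0.161 * V / A
Numerator: 0.161 * 982.2 = 158.1342
RT60 = 158.1342 / 175.3 = 0.902

0.902 s


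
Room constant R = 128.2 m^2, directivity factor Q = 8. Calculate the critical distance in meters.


Given values:
  R = 128.2 m^2, Q = 8
Formula: d_c = 0.141 * sqrt(Q * R)
Compute Q * R = 8 * 128.2 = 1025.6
Compute sqrt(1025.6) = 32.025
d_c = 0.141 * 32.025 = 4.516

4.516 m


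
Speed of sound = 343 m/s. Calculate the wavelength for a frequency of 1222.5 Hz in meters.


Given values:
  c = 343 m/s, f = 1222.5 Hz
Formula: lambda = c / f
lambda = 343 / 1222.5
lambda = 0.2806

0.2806 m


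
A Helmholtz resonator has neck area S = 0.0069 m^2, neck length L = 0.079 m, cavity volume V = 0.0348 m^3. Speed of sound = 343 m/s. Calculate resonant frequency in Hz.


Given values:
  S = 0.0069 m^2, L = 0.079 m, V = 0.0348 m^3, c = 343 m/s
Formula: f = (c / (2*pi)) * sqrt(S / (V * L))
Compute V * L = 0.0348 * 0.079 = 0.0027492
Compute S / (V * L) = 0.0069 / 0.0027492 = 2.5098
Compute sqrt(2.5098) = 1.584235
Compute c / (2*pi) = 343 / 6.283185 = 54.590148
f = 54.590148 * 1.584235 = 86.48

86.48 Hz


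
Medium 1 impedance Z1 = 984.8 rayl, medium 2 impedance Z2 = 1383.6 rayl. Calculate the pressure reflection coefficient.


Given values:
  Z1 = 984.8 rayl, Z2 = 1383.6 rayl
Formula: R = (Z2 - Z1) / (Z2 + Z1)
Numerator: Z2 - Z1 = 1383.6 - 984.8 = 398.8
Denominator: Z2 + Z1 = 1383.6 + 984.8 = 2368.4
R = 398.8 / 2368.4 = 0.1684

0.1684


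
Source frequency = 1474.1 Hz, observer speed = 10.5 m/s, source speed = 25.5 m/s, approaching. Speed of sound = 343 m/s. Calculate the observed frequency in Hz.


Given values:
  f_s = 1474.1 Hz, v_o = 10.5 m/s, v_s = 25.5 m/s
  Direction: approaching
Formula: f_o = f_s * (c + v_o) / (c - v_s)
Numerator: c + v_o = 343 + 10.5 = 353.5
Denominator: c - v_s = 343 - 25.5 = 317.5
f_o = 1474.1 * 353.5 / 317.5 = 1641.24

1641.24 Hz


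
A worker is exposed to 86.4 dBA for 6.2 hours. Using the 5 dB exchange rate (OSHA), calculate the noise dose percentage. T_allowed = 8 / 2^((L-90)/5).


Given values:
  L = 86.4 dBA, T = 6.2 hours
Formula: T_allowed = 8 / 2^((L - 90) / 5)
Compute exponent: (86.4 - 90) / 5 = -0.72
Compute 2^(-0.72) = 0.607097
T_allowed = 8 / 0.607097 = 13.177466 hours
Dose = (T / T_allowed) * 100
Dose = (6.2 / 13.177466) * 100 = 47.05

47.05 %


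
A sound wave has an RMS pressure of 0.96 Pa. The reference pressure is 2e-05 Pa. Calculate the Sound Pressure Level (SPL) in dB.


Given values:
  p = 0.96 Pa
  p_ref = 2e-05 Pa
Formula: SPL = 20 * log10(p / p_ref)
Compute ratio: p / p_ref = 0.96 / 2e-05 = 48000
Compute log10: log10(48000) = 4.681241
Multiply: SPL = 20 * 4.681241 = 93.62

93.62 dB


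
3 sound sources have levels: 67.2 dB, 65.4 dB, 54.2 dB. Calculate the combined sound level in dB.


Formula: L_total = 10 * log10( sum(10^(Li/10)) )
  Source 1: 10^(67.2/10) = 5248074.6025
  Source 2: 10^(65.4/10) = 3467368.5045
  Source 3: 10^(54.2/10) = 263026.7992
Sum of linear values = 8978469.9062
L_total = 10 * log10(8978469.9062) = 69.53

69.53 dB


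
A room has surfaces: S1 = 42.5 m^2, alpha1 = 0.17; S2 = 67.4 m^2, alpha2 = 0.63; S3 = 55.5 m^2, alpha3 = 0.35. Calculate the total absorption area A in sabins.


Given surfaces:
  Surface 1: 42.5 * 0.17 = 7.225
  Surface 2: 67.4 * 0.63 = 42.462
  Surface 3: 55.5 * 0.35 = 19.425
Formula: A = sum(Si * alpha_i)
A = 7.225 + 42.462 + 19.425
A = 69.11

69.11 sabins


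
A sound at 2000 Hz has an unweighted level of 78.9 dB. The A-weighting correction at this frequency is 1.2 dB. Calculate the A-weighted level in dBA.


Given values:
  SPL = 78.9 dB
  A-weighting at 2000 Hz = 1.2 dB
Formula: L_A = SPL + A_weight
L_A = 78.9 + (1.2)
L_A = 80.1

80.1 dBA


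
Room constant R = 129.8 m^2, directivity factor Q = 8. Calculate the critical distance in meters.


Given values:
  R = 129.8 m^2, Q = 8
Formula: d_c = 0.141 * sqrt(Q * R)
Compute Q * R = 8 * 129.8 = 1038.4
Compute sqrt(1038.4) = 32.2242
d_c = 0.141 * 32.2242 = 4.544

4.544 m
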